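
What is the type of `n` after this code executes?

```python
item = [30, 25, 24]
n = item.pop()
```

list.pop() returns the popped element (int here)

int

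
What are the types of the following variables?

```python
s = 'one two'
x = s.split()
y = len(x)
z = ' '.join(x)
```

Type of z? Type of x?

str.join() returns str; str.split() returns list

str, list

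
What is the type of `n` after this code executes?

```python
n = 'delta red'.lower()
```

str.lower() returns str

str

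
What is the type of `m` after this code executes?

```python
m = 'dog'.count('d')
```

str.count() returns int

int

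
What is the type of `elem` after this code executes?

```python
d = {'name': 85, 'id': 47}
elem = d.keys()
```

.keys() returns a dict_keys view object

dict_keys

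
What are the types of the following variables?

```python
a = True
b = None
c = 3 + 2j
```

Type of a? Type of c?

a is bool; c is complex

bool, complex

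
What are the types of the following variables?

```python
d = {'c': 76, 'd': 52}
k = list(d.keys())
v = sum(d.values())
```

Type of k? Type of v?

list(...) returns list; sum of int values returns int

list, int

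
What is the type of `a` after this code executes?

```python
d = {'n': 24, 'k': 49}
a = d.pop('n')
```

dict.pop() returns the value (int)

int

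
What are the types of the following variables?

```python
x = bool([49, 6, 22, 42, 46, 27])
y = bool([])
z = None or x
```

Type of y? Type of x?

bool() returns bool; bool() returns bool

bool, bool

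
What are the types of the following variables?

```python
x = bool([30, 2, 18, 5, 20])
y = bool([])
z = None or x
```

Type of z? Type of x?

None or <bool> returns the bool; bool() returns bool

bool, bool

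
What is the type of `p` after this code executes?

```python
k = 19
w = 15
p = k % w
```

int % int returns int (19 % 15 = 4)

int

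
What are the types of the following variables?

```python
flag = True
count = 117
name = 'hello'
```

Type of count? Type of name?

count is int; name is str

int, str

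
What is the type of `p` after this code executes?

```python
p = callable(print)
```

callable() returns bool

bool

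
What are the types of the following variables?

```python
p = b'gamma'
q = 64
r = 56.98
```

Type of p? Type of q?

p is bytes; q is int

bytes, int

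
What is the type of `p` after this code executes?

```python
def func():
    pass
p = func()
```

A function with no return statement returns None

NoneType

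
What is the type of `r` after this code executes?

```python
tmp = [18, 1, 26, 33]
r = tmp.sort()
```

list.sort() returns None (sorts in place)

NoneType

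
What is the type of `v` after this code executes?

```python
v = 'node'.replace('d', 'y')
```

str.replace() returns str

str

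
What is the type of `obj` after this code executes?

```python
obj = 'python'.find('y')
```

str.find() returns int (index, or -1)

int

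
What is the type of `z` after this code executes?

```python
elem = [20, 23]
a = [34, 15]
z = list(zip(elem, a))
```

list(zip(...)) returns a list of tuples

list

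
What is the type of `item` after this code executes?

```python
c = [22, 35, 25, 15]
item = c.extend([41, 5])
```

list.extend() returns None

NoneType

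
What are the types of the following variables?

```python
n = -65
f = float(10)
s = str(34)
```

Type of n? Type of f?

n is int; f is float

int, float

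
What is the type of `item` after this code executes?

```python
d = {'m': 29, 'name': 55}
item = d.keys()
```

.keys() returns a dict_keys view object

dict_keys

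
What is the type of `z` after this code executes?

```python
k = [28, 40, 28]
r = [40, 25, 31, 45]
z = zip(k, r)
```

zip() returns a zip iterator object

zip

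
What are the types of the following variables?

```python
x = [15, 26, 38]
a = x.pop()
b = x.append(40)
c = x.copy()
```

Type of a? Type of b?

list.pop() returns the element (int); list.append() returns None

int, NoneType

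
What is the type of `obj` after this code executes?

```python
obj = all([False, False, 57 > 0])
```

all() returns bool

bool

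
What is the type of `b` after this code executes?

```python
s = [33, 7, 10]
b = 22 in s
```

'in' operator returns bool

bool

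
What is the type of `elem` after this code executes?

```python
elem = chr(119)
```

chr() returns str (single character)

str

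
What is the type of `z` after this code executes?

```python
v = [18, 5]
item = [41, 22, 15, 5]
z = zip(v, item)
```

zip() returns a zip iterator object

zip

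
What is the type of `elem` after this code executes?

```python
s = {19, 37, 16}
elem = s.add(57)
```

set.add() returns None (mutates in place)

NoneType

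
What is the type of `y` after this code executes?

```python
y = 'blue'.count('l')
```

str.count() returns int

int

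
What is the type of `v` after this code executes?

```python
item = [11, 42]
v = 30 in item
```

'in' operator returns bool

bool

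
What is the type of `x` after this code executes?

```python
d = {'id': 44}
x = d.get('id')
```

dict.get() returns the value (int) when key is found

int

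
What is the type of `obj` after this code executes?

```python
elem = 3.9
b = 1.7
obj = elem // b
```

float // float returns float (floor division preserves float type)

float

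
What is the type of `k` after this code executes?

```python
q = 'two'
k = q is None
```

'is' comparison returns bool

bool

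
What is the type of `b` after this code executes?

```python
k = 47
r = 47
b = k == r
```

Equality comparison returns bool

bool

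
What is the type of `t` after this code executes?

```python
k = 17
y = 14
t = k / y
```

int / int always returns float in Python 3 (17 / 14 = 1.21429)

float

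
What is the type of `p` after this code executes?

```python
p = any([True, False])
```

any() returns bool

bool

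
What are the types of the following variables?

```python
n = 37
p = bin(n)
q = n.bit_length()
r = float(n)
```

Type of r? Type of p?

float() returns float; bin() returns str

float, str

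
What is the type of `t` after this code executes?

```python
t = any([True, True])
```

any() returns bool

bool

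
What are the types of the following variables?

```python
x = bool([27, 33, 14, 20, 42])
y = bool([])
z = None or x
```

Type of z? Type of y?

None or <bool> returns the bool; bool() returns bool

bool, bool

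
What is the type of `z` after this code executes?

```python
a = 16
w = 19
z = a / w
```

int / int always returns float in Python 3 (16 / 19 = 0.842105)

float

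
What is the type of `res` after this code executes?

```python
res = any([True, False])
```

any() returns bool

bool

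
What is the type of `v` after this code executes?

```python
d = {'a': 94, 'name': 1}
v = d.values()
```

.values() returns a dict_values view object

dict_values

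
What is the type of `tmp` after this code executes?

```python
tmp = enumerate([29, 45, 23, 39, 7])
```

enumerate() returns an enumerate iterator object

enumerate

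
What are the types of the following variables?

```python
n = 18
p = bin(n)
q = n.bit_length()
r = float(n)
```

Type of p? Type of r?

bin() returns str; float() returns float

str, float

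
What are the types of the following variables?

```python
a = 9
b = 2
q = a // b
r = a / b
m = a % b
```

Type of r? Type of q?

int / int returns float; int // int returns int

float, int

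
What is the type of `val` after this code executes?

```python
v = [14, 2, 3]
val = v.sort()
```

list.sort() returns None (sorts in place)

NoneType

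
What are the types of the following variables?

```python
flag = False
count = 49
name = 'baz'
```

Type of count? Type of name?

count is int; name is str

int, str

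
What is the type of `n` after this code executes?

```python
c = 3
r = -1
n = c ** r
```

int ** negative int returns float

float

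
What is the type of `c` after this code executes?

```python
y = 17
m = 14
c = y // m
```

int // int returns int (17 // 14 = 1)

int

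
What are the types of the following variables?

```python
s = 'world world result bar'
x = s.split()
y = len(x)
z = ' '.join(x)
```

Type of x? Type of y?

str.split() returns list; len() returns int

list, int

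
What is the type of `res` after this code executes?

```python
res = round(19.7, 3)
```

round() with ndigits arg returns float

float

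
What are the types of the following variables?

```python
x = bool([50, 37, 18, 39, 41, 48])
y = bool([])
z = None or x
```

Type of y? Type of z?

bool() returns bool; None or <bool> returns the bool

bool, bool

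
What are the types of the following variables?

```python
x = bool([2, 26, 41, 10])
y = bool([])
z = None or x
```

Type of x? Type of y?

bool() returns bool; bool() returns bool

bool, bool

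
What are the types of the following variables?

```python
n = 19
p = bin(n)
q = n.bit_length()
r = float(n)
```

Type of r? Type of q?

float() returns float; int.bit_length() returns int

float, int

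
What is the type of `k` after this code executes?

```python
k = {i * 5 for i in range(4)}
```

A set comprehension {expr for x in iterable} produces a set

set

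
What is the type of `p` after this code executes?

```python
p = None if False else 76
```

Ternary: condition is False, else branch (76) taken → int

int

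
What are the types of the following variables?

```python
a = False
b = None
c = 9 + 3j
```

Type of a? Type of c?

a is bool; c is complex

bool, complex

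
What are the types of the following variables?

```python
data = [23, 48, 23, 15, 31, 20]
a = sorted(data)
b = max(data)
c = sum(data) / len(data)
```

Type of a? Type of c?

sorted() returns list; int / int returns float

list, float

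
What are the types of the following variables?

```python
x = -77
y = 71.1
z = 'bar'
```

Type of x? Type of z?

x is int; z is str

int, str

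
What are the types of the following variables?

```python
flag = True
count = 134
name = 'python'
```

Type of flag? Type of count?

flag is bool; count is int

bool, int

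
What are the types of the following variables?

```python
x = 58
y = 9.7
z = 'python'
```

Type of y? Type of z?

y is float; z is str

float, str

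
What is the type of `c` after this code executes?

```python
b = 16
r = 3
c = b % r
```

int % int returns int (16 % 3 = 1)

int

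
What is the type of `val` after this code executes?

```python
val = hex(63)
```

hex() returns str representation

str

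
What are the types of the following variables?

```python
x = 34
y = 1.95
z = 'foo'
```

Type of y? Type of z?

y is float; z is str

float, str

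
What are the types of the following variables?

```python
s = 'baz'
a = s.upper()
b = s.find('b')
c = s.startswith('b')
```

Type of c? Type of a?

str.startswith() returns bool; str.upper() returns str

bool, str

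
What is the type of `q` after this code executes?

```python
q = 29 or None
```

'or' returns first truthy value (29, int)

int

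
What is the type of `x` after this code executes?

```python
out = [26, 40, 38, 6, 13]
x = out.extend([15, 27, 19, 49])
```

list.extend() returns None

NoneType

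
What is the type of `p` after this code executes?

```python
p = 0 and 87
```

'and' returns the first falsy value (0, which is int)

int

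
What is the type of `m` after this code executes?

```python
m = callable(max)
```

callable() returns bool

bool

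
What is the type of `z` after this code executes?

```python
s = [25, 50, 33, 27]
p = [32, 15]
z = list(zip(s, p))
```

list(zip(...)) returns a list of tuples

list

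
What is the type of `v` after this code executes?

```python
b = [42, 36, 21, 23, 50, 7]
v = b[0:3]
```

Slicing a list always returns a list

list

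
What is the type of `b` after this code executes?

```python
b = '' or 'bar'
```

'or' returns first truthy value ('bar', which is str)

str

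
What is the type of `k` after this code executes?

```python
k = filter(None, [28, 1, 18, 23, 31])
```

filter() returns a filter iterator object

filter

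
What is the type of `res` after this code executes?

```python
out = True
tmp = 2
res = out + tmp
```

bool + int returns int (True is 1, so 1 + 2 = 3)

int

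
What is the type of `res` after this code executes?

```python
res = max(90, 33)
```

max() of ints returns int

int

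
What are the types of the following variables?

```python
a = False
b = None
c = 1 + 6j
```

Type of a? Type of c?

a is bool; c is complex

bool, complex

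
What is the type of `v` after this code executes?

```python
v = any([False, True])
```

any() returns bool

bool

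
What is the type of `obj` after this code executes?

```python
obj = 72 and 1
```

'and' returns the last value when all truthy (1, which is int)

int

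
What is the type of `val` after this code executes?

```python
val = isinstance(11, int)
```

isinstance() returns bool

bool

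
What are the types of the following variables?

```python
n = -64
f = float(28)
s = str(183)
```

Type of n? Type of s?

n is int; s is str

int, str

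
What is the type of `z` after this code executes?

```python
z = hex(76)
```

hex() returns str representation

str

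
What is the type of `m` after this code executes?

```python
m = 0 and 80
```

'and' returns the first falsy value (0, which is int)

int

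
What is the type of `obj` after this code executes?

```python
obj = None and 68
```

'and' returns first falsy value (None)

NoneType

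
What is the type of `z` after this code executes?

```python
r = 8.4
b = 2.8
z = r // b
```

float // float returns float (floor division preserves float type)

float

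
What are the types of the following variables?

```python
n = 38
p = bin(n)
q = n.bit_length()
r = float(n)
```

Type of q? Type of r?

int.bit_length() returns int; float() returns float

int, float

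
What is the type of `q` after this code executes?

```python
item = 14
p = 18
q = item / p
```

int / int always returns float in Python 3 (14 / 18 = 0.777778)

float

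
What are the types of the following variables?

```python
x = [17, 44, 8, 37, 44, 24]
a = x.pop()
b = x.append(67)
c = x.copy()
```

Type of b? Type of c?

list.append() returns None; list.copy() returns list

NoneType, list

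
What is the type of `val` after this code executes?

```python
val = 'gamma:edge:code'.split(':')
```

str.split() returns list

list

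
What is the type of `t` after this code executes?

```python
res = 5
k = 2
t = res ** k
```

int ** positive int returns int (5 ** 2 = 25)

int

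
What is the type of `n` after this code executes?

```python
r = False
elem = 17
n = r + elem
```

bool + int returns int (False is 0, so 0 + 17 = 17)

int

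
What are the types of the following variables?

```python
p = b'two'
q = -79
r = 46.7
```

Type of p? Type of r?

p is bytes; r is float

bytes, float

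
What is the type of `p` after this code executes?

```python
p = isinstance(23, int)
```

isinstance() returns bool

bool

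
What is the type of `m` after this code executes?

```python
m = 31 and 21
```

'and' returns the last value when all truthy (21, which is int)

int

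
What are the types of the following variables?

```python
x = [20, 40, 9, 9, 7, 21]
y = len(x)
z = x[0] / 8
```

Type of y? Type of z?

len() returns int; int / int returns float

int, float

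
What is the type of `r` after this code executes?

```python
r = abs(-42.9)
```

abs() of float returns float

float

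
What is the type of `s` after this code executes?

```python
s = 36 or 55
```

'or' returns the first truthy value (36, which is int)

int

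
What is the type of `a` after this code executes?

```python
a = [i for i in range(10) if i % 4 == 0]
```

A list comprehension [...] produces a list

list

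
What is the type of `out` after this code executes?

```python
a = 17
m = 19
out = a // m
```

int // int returns int (17 // 19 = 0)

int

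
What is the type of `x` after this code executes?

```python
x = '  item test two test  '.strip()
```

str.strip() returns str

str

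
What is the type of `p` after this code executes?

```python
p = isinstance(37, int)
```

isinstance() returns bool

bool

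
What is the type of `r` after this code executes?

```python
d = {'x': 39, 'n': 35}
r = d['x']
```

Accessing dict[str, int] with key 'x' returns int value 39

int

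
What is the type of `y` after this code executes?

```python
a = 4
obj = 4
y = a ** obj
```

int ** positive int returns int (4 ** 4 = 256)

int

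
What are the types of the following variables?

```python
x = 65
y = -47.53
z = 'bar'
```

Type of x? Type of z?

x is int; z is str

int, str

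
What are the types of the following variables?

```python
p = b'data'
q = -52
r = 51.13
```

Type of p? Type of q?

p is bytes; q is int

bytes, int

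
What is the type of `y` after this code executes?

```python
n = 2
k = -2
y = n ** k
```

int ** negative int returns float

float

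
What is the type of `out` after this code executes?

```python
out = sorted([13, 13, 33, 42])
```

sorted() always returns list

list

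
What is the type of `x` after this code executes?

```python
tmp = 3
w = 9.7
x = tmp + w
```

int + float returns float (3 + 9.7 = 12.7)

float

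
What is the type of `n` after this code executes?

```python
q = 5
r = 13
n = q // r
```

int // int returns int (5 // 13 = 0)

int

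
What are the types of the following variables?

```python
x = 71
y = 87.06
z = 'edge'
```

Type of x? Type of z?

x is int; z is str

int, str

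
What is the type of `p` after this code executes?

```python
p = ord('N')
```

ord() returns int (Unicode code point)

int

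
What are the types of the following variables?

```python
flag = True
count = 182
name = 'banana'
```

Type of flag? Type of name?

flag is bool; name is str

bool, str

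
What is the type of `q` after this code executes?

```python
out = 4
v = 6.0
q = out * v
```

int * float returns float (4 * 6.0 = 24.0)

float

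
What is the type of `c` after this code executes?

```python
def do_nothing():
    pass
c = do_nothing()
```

A function with no return statement returns None

NoneType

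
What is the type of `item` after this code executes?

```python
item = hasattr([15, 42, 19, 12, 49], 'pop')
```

hasattr() returns bool

bool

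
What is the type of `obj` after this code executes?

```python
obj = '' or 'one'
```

'or' returns first truthy value ('one', which is str)

str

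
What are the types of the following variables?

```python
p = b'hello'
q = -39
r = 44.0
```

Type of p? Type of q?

p is bytes; q is int

bytes, int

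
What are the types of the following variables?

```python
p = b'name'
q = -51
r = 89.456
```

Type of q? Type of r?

q is int; r is float

int, float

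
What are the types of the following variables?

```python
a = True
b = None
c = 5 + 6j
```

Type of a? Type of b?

a is bool; b is NoneType

bool, NoneType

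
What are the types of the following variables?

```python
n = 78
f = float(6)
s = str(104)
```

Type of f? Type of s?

f is float; s is str

float, str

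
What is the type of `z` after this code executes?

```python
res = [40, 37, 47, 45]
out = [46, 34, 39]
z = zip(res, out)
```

zip() returns a zip iterator object

zip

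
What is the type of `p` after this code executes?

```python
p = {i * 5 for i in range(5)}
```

A set comprehension {expr for x in iterable} produces a set

set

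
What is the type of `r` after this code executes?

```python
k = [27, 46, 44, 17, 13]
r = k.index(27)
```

list.index() returns int

int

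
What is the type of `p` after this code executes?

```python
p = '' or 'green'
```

'or' returns first truthy value ('green', which is str)

str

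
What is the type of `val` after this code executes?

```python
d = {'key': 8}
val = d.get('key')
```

dict.get() returns the value (int) when key is found

int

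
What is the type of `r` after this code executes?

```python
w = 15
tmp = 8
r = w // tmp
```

int // int returns int (15 // 8 = 1)

int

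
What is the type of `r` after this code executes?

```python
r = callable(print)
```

callable() returns bool

bool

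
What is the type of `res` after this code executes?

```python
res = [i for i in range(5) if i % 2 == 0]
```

A list comprehension [...] produces a list

list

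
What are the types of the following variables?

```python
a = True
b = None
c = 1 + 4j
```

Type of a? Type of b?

a is bool; b is NoneType

bool, NoneType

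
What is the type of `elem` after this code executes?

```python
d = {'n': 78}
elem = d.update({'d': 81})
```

dict.update() returns None

NoneType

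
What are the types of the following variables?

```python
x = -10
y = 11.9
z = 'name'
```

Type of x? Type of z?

x is int; z is str

int, str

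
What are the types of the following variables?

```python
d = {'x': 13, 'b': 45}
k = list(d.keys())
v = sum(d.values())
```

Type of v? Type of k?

sum of int values returns int; list(...) returns list

int, list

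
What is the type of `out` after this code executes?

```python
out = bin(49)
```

bin() returns str representation

str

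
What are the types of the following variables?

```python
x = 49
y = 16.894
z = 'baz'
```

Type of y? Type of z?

y is float; z is str

float, str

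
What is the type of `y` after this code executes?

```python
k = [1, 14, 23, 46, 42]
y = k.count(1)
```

list.count() returns int

int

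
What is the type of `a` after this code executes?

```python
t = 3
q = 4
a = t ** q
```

int ** positive int returns int (3 ** 4 = 81)

int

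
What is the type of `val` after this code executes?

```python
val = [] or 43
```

'or' returns first truthy value (43, which is int)

int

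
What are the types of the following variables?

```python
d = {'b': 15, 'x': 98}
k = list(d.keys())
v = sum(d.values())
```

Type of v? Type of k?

sum of int values returns int; list(...) returns list

int, list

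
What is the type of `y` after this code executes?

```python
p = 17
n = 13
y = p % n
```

int % int returns int (17 % 13 = 4)

int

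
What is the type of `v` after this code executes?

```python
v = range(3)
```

range() returns a range object

range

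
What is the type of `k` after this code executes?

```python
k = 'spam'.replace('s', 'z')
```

str.replace() returns str

str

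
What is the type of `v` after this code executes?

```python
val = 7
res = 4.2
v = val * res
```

int * float returns float (7 * 4.2 = 29.4)

float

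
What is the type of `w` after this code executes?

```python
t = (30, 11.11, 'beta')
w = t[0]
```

Index 0 of tuple is 30 which is int

int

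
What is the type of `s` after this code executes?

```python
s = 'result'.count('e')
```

str.count() returns int

int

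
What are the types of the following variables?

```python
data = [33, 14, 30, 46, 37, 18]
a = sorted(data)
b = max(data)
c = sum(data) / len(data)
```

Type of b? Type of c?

max of ints returns int; int / int returns float

int, float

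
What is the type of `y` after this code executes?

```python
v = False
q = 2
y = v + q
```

bool + int returns int (False is 0, so 0 + 2 = 2)

int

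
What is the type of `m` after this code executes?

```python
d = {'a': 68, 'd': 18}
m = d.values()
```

.values() returns a dict_values view object

dict_values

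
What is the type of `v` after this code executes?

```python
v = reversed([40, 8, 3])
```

reversed() on a list returns a list_reverseiterator

list_reverseiterator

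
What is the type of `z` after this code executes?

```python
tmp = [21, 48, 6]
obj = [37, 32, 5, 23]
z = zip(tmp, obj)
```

zip() returns a zip iterator object

zip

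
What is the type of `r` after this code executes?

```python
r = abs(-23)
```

abs() of int returns int

int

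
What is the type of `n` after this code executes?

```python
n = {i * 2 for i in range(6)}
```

A set comprehension {expr for x in iterable} produces a set

set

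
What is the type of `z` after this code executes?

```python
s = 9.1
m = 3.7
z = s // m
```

float // float returns float (floor division preserves float type)

float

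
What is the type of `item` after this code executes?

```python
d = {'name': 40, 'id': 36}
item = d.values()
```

.values() returns a dict_values view object

dict_values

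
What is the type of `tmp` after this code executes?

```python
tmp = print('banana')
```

print() returns None

NoneType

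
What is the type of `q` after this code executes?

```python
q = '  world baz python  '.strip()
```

str.strip() returns str

str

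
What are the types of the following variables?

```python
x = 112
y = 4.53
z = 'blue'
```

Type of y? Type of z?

y is float; z is str

float, str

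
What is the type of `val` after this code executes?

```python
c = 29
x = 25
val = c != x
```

Comparison operators return bool

bool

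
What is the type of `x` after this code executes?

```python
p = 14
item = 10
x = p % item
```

int % int returns int (14 % 10 = 4)

int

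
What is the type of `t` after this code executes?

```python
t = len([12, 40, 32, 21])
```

len() always returns int

int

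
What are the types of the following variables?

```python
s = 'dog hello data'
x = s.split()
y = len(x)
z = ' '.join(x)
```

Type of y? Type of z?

len() returns int; str.join() returns str

int, str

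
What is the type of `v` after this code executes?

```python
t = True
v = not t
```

'not' always returns bool

bool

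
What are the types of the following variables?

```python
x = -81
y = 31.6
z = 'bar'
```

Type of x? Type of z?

x is int; z is str

int, str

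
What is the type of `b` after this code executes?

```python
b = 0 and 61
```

'and' returns the first falsy value (0, which is int)

int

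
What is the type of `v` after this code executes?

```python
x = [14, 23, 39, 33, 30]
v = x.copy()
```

list.copy() returns list

list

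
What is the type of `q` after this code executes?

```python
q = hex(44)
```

hex() returns str representation

str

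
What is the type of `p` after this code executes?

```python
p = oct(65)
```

oct() returns str representation

str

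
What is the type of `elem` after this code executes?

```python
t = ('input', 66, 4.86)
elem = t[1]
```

Index 1 of tuple is 66 which is int

int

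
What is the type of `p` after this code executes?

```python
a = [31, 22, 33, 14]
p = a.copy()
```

list.copy() returns list

list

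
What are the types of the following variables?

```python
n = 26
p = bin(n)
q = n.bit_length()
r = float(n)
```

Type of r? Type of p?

float() returns float; bin() returns str

float, str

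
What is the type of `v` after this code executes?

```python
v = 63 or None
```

'or' returns first truthy value (63, int)

int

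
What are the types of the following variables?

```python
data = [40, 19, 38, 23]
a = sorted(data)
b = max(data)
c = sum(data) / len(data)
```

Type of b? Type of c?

max of ints returns int; int / int returns float

int, float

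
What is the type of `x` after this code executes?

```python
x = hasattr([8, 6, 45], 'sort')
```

hasattr() returns bool

bool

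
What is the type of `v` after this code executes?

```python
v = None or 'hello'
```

'or' with None returns the other value ('hello', str)

str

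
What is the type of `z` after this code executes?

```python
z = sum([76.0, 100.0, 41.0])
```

sum() of floats returns float

float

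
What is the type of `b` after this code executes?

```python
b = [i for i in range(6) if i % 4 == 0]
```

A list comprehension [...] produces a list

list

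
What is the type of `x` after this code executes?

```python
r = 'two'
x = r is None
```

'is' comparison returns bool

bool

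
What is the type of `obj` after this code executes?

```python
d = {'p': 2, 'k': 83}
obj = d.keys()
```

.keys() returns a dict_keys view object

dict_keys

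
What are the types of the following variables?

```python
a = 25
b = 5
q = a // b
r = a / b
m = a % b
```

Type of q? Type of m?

int // int returns int; int % int returns int

int, int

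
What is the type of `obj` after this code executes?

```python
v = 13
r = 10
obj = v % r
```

int % int returns int (13 % 10 = 3)

int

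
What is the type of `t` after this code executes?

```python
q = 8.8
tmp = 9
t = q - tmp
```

float - int returns float (8.8 - 9 = -0.2)

float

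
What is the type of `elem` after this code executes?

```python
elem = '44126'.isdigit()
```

str.isdigit() returns bool

bool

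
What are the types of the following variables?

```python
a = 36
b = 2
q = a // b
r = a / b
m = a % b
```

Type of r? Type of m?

int / int returns float; int % int returns int

float, int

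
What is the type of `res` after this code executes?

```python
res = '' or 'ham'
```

'or' returns first truthy value ('ham', which is str)

str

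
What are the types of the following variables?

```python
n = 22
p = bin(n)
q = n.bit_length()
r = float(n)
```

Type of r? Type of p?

float() returns float; bin() returns str

float, str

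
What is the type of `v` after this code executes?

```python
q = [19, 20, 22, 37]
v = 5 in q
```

'in' operator returns bool

bool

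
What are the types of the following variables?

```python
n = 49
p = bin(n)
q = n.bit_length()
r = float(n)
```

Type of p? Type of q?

bin() returns str; int.bit_length() returns int

str, int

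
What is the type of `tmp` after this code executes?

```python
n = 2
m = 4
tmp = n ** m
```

int ** positive int returns int (2 ** 4 = 16)

int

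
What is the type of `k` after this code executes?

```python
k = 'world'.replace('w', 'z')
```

str.replace() returns str

str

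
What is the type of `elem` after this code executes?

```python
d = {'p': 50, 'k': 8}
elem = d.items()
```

dict.items() returns a dict_items view

dict_items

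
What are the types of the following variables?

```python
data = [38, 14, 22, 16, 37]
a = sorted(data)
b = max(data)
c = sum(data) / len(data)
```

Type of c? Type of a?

int / int returns float; sorted() returns list

float, list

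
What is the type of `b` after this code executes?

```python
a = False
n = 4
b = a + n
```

bool + int returns int (False is 0, so 0 + 4 = 4)

int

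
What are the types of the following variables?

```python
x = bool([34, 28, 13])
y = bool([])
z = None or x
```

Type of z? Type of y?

None or <bool> returns the bool; bool() returns bool

bool, bool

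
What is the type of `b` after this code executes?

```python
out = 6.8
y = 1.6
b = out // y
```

float // float returns float (floor division preserves float type)

float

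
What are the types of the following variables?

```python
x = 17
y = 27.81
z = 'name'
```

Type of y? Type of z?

y is float; z is str

float, str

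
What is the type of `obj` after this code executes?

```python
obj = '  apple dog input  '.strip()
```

str.strip() returns str

str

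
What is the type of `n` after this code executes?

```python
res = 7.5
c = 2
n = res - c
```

float - int returns float (7.5 - 2 = 5.5)

float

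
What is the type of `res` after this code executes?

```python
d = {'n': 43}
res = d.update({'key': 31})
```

dict.update() returns None

NoneType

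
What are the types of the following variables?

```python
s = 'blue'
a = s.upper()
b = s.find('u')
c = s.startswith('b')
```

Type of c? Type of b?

str.startswith() returns bool; str.find() returns int

bool, int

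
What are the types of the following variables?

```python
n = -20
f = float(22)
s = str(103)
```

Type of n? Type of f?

n is int; f is float

int, float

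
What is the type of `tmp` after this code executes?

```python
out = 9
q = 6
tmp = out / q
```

int / int always returns float in Python 3 (9 / 6 = 1.5)

float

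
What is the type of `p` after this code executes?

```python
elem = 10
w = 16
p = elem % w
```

int % int returns int (10 % 16 = 10)

int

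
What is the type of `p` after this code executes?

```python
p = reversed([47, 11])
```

reversed() on a list returns a list_reverseiterator

list_reverseiterator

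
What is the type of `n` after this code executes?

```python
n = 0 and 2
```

'and' returns the first falsy value (0, which is int)

int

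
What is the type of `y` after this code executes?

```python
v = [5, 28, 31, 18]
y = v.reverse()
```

list.reverse() returns None

NoneType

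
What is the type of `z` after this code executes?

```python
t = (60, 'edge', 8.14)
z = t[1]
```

Index 1 of tuple is 'edge' which is str

str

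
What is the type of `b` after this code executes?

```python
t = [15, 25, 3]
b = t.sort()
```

list.sort() returns None (sorts in place)

NoneType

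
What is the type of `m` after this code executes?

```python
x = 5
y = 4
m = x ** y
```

int ** positive int returns int (5 ** 4 = 625)

int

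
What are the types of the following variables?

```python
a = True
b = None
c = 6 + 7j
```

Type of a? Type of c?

a is bool; c is complex

bool, complex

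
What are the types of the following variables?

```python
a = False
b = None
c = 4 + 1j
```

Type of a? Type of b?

a is bool; b is NoneType

bool, NoneType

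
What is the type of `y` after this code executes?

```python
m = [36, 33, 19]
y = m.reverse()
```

list.reverse() returns None

NoneType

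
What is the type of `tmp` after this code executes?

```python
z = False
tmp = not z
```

'not' always returns bool

bool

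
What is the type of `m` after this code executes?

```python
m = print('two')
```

print() returns None

NoneType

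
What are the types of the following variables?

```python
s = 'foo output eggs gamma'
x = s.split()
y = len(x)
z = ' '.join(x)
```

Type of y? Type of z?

len() returns int; str.join() returns str

int, str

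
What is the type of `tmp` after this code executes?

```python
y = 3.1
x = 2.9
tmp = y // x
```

float // float returns float (floor division preserves float type)

float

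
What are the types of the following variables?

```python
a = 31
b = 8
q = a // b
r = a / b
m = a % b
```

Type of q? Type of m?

int // int returns int; int % int returns int

int, int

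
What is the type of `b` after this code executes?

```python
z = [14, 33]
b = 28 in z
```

'in' operator returns bool

bool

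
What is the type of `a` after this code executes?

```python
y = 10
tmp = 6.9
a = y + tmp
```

int + float returns float (10 + 6.9 = 16.9)

float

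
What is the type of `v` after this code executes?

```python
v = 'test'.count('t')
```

str.count() returns int

int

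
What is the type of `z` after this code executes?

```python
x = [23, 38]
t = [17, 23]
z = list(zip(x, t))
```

list(zip(...)) returns a list of tuples

list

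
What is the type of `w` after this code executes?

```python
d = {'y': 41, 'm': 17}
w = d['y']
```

Accessing dict[str, int] with key 'y' returns int value 41

int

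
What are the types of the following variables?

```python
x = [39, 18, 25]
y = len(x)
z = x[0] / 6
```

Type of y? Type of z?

len() returns int; int / int returns float

int, float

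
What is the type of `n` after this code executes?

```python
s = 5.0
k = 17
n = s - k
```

float - int returns float (5.0 - 17 = -12.0)

float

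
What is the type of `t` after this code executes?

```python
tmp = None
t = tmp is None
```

'is' comparison returns bool

bool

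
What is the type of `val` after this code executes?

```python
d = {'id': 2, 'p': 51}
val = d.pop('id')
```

dict.pop() returns the value (int)

int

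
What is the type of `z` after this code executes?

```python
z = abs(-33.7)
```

abs() of float returns float

float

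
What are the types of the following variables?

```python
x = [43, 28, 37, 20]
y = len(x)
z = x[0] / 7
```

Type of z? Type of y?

int / int returns float; len() returns int

float, int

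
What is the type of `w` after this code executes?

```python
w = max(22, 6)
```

max() of ints returns int

int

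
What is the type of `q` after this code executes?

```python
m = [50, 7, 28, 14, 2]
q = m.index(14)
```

list.index() returns int

int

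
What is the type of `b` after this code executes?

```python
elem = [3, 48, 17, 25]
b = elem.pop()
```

list.pop() returns the popped element (int here)

int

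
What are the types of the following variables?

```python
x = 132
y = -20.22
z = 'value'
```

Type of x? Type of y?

x is int; y is float

int, float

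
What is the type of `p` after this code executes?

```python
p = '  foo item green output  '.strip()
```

str.strip() returns str

str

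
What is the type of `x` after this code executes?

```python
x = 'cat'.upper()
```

str.upper() returns str

str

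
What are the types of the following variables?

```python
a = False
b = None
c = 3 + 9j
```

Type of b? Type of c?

b is NoneType; c is complex

NoneType, complex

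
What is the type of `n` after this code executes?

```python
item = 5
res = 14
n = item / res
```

int / int always returns float in Python 3 (5 / 14 = 0.357143)

float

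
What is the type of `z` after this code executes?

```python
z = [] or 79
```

'or' returns first truthy value (79, which is int)

int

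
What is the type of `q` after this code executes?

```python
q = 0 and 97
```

'and' returns the first falsy value (0, which is int)

int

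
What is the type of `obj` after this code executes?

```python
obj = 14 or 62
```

'or' returns the first truthy value (14, which is int)

int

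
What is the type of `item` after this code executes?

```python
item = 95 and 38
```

'and' returns the last value when all truthy (38, which is int)

int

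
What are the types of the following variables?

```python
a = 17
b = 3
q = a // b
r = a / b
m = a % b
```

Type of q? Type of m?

int // int returns int; int % int returns int

int, int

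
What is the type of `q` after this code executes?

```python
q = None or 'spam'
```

'or' with None returns the other value ('spam', str)

str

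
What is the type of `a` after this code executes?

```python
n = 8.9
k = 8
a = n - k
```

float - int returns float (8.9 - 8 = 0.9)

float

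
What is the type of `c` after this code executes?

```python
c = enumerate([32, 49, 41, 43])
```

enumerate() returns an enumerate iterator object

enumerate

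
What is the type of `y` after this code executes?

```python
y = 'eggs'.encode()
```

str.encode() returns bytes

bytes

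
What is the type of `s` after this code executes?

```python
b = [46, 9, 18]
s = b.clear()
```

list.clear() returns None

NoneType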